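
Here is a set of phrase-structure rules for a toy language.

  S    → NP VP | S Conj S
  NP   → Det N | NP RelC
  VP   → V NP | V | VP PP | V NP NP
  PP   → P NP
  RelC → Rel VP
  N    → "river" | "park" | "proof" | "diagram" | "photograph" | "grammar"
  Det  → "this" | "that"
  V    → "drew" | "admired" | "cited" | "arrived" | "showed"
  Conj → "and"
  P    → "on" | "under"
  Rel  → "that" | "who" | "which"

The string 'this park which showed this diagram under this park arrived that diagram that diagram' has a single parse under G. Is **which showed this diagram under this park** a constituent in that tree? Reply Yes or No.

Yes

[S [NP [NP [Det this] [N park]] [RelC [Rel which] [VP [VP [V showed] [NP [Det this] [N diagram]]] [PP [P under] [NP [Det this] [N park]]]]]] [VP [V arrived] [NP [Det that] [N diagram]] [NP [Det that] [N diagram]]]]
The words 'which showed this diagram under this park' are exhaustively dominated by a single RelC node (built by RelC → Rel VP), so they form a constituent.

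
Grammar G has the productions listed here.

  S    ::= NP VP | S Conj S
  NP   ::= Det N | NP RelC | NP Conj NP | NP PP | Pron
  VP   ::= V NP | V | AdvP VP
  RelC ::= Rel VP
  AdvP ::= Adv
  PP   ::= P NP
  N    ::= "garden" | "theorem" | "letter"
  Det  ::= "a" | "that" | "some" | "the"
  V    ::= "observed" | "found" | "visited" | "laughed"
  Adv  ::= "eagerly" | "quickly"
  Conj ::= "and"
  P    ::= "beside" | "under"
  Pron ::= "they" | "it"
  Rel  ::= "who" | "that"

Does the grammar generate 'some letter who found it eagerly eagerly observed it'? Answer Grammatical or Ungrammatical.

S
  NP
    NP
      Det: some
      N: letter
    RelC
      Rel: who
      VP
        V: found
        NP
          Pron: it
  VP
    AdvP
      Adv: eagerly
    VP
      AdvP
        Adv: eagerly
      VP
        V: observed
        NP
          Pron: it
Every word is introduced by a lexical rule and the phrasal rules combine the resulting categories into a single S.

Grammatical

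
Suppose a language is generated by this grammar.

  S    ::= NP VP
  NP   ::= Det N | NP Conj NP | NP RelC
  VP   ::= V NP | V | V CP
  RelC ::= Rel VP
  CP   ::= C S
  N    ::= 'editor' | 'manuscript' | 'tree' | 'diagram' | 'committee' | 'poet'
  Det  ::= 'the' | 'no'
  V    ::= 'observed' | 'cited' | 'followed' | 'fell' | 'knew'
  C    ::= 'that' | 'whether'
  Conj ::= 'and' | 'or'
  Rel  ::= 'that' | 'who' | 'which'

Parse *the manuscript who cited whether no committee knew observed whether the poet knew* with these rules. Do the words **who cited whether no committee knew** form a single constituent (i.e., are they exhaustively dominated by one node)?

Yes

[S [NP [NP [Det the] [N manuscript]] [RelC [Rel who] [VP [V cited] [CP [C whether] [S [NP [Det no] [N committee]] [VP [V knew]]]]]]] [VP [V observed] [CP [C whether] [S [NP [Det the] [N poet]] [VP [V knew]]]]]]
The words 'who cited whether no committee knew' are exhaustively dominated by a single RelC node (built by RelC → Rel VP), so they form a constituent.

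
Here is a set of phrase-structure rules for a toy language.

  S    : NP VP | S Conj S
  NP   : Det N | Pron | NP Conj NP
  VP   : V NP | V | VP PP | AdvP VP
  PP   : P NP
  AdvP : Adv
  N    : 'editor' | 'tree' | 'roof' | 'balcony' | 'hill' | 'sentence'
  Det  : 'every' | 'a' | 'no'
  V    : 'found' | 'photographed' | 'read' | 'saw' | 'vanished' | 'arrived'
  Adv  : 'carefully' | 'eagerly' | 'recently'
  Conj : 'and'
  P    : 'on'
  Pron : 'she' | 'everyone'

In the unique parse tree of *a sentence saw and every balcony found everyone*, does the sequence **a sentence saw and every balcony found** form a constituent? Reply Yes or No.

[S [S [NP [Det a] [N sentence]] [VP [V saw]]] [Conj and] [S [NP [Det every] [N balcony]] [VP [V found] [NP [Pron everyone]]]]]
The smallest constituent containing 'a sentence saw and every balcony found' is the S spanning 'a sentence saw and every balcony found everyone'; no single node in the tree dominates exactly the given words.

No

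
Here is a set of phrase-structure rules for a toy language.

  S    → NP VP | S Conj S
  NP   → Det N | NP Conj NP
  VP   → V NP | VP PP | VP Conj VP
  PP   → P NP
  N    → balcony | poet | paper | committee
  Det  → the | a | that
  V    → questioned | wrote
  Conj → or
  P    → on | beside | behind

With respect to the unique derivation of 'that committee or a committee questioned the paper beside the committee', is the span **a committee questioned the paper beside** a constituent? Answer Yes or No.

No

[S [NP [NP [Det that] [N committee]] [Conj or] [NP [Det a] [N committee]]] [VP [VP [V questioned] [NP [Det the] [N paper]]] [PP [P beside] [NP [Det the] [N committee]]]]]
The smallest constituent containing 'a committee questioned the paper beside' is the S spanning 'that committee or a committee questioned the paper beside the committee'; no single node in the tree dominates exactly the given words.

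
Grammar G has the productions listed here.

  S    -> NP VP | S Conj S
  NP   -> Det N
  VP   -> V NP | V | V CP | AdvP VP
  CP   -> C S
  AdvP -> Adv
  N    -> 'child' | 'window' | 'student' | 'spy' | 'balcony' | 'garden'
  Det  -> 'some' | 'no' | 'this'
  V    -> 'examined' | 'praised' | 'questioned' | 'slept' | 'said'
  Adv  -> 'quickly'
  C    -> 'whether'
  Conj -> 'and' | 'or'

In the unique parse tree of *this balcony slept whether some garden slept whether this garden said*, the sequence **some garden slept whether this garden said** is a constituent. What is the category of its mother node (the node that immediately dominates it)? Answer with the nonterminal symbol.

CP

S
  NP
    Det: this
    N: balcony
  VP
    V: slept
    CP
      C: whether
      S
        NP
          Det: some
          N: garden
        VP
          V: slept
          CP
            C: whether
            S
              NP
                Det: this
                N: garden
              VP
                V: said
The span 'some garden slept whether this garden said' is the S node built by S → NP VP.
Its mother is the CP built by CP → C S.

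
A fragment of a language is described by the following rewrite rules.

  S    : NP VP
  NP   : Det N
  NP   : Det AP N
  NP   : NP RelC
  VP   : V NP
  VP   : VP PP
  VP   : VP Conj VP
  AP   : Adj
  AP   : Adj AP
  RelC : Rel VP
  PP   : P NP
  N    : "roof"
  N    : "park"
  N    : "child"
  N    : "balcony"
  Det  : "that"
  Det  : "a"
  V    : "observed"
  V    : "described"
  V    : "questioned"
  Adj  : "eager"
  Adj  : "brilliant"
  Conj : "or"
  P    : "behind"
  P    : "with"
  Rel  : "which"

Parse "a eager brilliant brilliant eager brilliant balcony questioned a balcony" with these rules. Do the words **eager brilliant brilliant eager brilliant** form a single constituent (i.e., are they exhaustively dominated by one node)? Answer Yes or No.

[S [NP [Det a] [AP [Adj eager] [AP [Adj brilliant] [AP [Adj brilliant] [AP [Adj eager] [AP [Adj brilliant]]]]]] [N balcony]] [VP [V questioned] [NP [Det a] [N balcony]]]]
The words 'eager brilliant brilliant eager brilliant' are exhaustively dominated by a single AP node (built by AP → Adj AP), so they form a constituent.

Yes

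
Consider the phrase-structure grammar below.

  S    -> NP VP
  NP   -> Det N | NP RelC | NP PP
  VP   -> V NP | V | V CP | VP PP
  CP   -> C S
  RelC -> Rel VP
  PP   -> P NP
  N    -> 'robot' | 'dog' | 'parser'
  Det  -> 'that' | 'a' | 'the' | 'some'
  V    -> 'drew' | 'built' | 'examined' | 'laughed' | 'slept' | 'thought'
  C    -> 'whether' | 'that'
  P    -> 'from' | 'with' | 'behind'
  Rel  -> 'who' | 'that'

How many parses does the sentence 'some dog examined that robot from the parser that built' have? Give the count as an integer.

Two of the 3 distinct bracketings:
[S [NP [Det some] [N dog]] [VP [V examined] [NP [NP [NP [Det that] [N robot]] [PP [P from] [NP [Det the] [N parser]]]] [RelC [Rel that] [VP [V built]]]]]]
[S [NP [Det some] [N dog]] [VP [V examined] [NP [NP [Det that] [N robot]] [PP [P from] [NP [NP [Det the] [N parser]] [RelC [Rel that] [VP [V built]]]]]]]]
The trees differ in how a recursive rule is bracketed over the same span.

3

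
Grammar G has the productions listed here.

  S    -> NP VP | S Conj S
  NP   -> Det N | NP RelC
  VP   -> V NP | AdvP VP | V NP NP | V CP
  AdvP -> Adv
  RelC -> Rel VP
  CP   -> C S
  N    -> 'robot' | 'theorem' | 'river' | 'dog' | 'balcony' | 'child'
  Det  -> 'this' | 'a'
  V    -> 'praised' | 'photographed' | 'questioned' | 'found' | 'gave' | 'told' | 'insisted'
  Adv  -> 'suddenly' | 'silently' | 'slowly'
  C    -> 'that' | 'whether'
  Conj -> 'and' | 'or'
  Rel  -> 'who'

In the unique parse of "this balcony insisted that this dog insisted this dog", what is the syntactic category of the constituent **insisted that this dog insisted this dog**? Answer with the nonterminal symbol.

VP

[S [NP [Det this] [N balcony]] [VP [V insisted] [CP [C that] [S [NP [Det this] [N dog]] [VP [V insisted] [NP [Det this] [N dog]]]]]]]
The span 'insisted that this dog insisted this dog' is the VP node built by VP → V CP.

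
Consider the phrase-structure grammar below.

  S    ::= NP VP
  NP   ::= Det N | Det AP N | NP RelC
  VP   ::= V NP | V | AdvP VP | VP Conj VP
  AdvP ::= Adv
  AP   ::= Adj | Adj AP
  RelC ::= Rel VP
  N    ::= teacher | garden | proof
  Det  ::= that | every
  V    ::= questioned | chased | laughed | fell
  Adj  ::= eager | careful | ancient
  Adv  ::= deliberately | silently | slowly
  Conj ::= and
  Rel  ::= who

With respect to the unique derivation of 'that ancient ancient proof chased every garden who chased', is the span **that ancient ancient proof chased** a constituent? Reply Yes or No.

[S [NP [Det that] [AP [Adj ancient] [AP [Adj ancient]]] [N proof]] [VP [V chased] [NP [NP [Det every] [N garden]] [RelC [Rel who] [VP [V chased]]]]]]
The smallest constituent containing 'that ancient ancient proof chased' is the S spanning 'that ancient ancient proof chased every garden who chased'; no single node in the tree dominates exactly the given words.

No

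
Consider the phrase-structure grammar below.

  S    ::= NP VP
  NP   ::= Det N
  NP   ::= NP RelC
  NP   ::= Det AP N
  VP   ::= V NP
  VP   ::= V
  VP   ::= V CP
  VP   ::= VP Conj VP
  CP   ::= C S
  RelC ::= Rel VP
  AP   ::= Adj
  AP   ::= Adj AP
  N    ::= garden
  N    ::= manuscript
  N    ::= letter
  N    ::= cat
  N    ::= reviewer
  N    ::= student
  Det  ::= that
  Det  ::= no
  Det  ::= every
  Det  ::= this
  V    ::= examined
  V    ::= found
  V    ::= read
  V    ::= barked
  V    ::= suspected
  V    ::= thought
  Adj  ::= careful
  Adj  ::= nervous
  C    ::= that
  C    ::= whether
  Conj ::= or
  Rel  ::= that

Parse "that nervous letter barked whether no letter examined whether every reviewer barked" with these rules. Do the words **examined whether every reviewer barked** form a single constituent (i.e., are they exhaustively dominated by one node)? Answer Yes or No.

[S [NP [Det that] [AP [Adj nervous]] [N letter]] [VP [V barked] [CP [C whether] [S [NP [Det no] [N letter]] [VP [V examined] [CP [C whether] [S [NP [Det every] [N reviewer]] [VP [V barked]]]]]]]]]
The words 'examined whether every reviewer barked' are exhaustively dominated by a single VP node (built by VP → V CP), so they form a constituent.

Yes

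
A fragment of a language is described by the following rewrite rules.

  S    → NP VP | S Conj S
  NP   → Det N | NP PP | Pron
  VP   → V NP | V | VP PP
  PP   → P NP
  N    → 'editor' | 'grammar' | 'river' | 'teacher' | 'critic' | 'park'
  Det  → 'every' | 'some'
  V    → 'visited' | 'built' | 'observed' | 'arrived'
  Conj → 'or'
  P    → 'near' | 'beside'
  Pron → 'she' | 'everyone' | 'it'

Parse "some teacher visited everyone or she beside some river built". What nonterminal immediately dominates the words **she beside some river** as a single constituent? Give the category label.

[S [S [NP [Det some] [N teacher]] [VP [V visited] [NP [Pron everyone]]]] [Conj or] [S [NP [NP [Pron she]] [PP [P beside] [NP [Det some] [N river]]]] [VP [V built]]]]
The span 'she beside some river' is the NP node built by NP → NP PP.

NP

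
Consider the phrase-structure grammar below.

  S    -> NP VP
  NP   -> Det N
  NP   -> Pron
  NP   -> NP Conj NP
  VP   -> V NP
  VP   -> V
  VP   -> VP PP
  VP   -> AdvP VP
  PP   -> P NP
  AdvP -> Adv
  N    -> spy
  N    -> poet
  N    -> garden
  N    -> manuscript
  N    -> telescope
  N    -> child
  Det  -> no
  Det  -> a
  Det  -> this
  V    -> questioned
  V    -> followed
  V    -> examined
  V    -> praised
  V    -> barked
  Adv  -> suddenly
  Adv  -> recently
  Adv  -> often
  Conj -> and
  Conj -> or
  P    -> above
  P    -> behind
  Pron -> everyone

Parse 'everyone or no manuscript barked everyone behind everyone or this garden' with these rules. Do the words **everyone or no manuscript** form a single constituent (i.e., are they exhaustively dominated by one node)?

[S [NP [NP [Pron everyone]] [Conj or] [NP [Det no] [N manuscript]]] [VP [VP [V barked] [NP [Pron everyone]]] [PP [P behind] [NP [NP [Pron everyone]] [Conj or] [NP [Det this] [N garden]]]]]]
The words 'everyone or no manuscript' are exhaustively dominated by a single NP node (built by NP → NP Conj NP), so they form a constituent.

Yes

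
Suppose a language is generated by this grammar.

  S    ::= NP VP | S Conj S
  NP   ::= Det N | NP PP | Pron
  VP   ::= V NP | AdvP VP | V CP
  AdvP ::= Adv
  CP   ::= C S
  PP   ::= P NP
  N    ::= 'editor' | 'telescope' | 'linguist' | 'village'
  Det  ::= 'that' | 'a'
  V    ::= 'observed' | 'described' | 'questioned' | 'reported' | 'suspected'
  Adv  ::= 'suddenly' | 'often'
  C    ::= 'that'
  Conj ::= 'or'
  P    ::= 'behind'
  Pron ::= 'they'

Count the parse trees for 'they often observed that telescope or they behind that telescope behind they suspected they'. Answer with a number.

2

The two bracketings:
[S [S [NP [Pron they]] [VP [AdvP [Adv often]] [VP [V observed] [NP [Det that] [N telescope]]]]] [Conj or] [S [NP [NP [Pron they]] [PP [P behind] [NP [NP [Det that] [N telescope]] [PP [P behind] [NP [Pron they]]]]]] [VP [V suspected] [NP [Pron they]]]]]
[S [S [NP [Pron they]] [VP [AdvP [Adv often]] [VP [V observed] [NP [Det that] [N telescope]]]]] [Conj or] [S [NP [NP [NP [Pron they]] [PP [P behind] [NP [Det that] [N telescope]]]] [PP [P behind] [NP [Pron they]]]] [VP [V suspected] [NP [Pron they]]]]]
The trees differ in how a recursive rule is bracketed over the same span.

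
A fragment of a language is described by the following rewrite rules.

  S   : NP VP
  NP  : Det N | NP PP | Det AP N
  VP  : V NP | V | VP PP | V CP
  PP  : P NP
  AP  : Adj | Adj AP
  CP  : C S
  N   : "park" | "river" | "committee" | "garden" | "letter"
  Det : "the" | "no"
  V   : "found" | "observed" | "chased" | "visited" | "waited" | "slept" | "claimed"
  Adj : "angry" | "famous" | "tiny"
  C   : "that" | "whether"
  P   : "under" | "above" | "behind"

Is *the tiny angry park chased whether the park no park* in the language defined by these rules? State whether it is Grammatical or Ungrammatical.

An N word can never sit immediately before a Det word in any string this grammar generates, so the substring 'park no' rules out a derivation.

Ungrammatical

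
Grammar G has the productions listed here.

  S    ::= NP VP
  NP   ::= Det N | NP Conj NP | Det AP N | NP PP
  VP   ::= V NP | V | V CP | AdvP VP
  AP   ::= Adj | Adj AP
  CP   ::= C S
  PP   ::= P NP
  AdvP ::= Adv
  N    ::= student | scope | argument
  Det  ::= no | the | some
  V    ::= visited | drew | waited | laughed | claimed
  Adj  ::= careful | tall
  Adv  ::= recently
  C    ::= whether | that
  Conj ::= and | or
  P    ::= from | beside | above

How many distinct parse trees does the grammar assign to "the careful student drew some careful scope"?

1

[S [NP [Det the] [AP [Adj careful]] [N student]] [VP [V drew] [NP [Det some] [AP [Adj careful]] [N scope]]]]
No rule offers an alternative attachment or grouping for any span, so this is the only derivation.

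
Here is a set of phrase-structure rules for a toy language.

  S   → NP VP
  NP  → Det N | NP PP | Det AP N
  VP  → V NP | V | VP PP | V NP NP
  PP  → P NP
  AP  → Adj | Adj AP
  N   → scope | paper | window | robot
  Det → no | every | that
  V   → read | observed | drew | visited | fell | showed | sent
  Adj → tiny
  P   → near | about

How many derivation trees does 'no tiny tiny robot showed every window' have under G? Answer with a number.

[S [NP [Det no] [AP [Adj tiny] [AP [Adj tiny]]] [N robot]] [VP [V showed] [NP [Det every] [N window]]]]
No rule offers an alternative attachment or grouping for any span, so this is the only derivation.

1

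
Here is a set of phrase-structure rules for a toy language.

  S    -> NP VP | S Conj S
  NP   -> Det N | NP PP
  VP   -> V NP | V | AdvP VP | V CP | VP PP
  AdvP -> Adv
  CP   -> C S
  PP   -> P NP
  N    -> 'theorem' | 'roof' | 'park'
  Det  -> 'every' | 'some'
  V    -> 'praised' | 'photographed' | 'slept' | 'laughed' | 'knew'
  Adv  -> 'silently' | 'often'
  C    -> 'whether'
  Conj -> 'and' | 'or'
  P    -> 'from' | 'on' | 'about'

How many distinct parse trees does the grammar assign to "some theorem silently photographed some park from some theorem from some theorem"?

9

Two of the 9 distinct bracketings:
[S [NP [Det some] [N theorem]] [VP [AdvP [Adv silently]] [VP [V photographed] [NP [NP [Det some] [N park]] [PP [P from] [NP [NP [Det some] [N theorem]] [PP [P from] [NP [Det some] [N theorem]]]]]]]]]
[S [NP [Det some] [N theorem]] [VP [AdvP [Adv silently]] [VP [V photographed] [NP [NP [NP [Det some] [N park]] [PP [P from] [NP [Det some] [N theorem]]]] [PP [P from] [NP [Det some] [N theorem]]]]]]]
The trees differ in how a recursive rule is bracketed over the same span.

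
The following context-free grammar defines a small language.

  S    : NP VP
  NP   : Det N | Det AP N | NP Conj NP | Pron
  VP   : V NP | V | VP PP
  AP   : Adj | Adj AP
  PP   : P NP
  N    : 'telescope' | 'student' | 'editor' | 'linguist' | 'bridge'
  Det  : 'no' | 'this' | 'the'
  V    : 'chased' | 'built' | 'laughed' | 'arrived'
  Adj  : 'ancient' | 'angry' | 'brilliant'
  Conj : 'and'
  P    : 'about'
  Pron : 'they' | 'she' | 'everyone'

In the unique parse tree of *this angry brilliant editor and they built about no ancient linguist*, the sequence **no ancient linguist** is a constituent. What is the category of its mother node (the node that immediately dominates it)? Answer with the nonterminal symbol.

PP

[S [NP [NP [Det this] [AP [Adj angry] [AP [Adj brilliant]]] [N editor]] [Conj and] [NP [Pron they]]] [VP [VP [V built]] [PP [P about] [NP [Det no] [AP [Adj ancient]] [N linguist]]]]]
The span 'no ancient linguist' is the NP node built by NP → Det AP N.
Its mother is the PP built by PP → P NP.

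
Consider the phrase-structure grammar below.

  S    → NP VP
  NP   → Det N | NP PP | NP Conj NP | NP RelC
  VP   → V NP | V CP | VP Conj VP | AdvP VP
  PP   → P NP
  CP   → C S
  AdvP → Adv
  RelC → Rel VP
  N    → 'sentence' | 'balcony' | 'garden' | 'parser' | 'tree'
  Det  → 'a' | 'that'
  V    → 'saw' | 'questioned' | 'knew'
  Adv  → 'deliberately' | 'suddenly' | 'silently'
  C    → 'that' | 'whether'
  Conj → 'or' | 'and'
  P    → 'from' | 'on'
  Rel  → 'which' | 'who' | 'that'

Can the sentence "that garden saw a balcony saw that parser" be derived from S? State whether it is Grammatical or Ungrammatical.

Ungrammatical

For S → NP VP, the only prefix that parses as NP is 'that garden', but the remainder 'saw a balcony saw that parser' is not a VP under these rules.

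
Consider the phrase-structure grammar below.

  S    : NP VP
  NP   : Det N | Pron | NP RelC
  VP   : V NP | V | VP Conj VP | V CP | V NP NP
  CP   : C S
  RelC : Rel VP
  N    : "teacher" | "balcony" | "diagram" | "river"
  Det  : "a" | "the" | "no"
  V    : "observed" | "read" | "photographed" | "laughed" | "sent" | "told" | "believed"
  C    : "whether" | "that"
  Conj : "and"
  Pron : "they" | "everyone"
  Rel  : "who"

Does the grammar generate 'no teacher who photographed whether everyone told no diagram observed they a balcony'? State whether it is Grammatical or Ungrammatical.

Grammatical

S
  NP
    NP
      Det: no
      N: teacher
    RelC
      Rel: who
      VP
        V: photographed
        CP
          C: whether
          S
            NP
              Pron: everyone
            VP
              V: told
              NP
                Det: no
                N: diagram
  VP
    V: observed
    NP
      Pron: they
    NP
      Det: a
      N: balcony
Every word is introduced by a lexical rule and the phrasal rules combine the resulting categories into a single S.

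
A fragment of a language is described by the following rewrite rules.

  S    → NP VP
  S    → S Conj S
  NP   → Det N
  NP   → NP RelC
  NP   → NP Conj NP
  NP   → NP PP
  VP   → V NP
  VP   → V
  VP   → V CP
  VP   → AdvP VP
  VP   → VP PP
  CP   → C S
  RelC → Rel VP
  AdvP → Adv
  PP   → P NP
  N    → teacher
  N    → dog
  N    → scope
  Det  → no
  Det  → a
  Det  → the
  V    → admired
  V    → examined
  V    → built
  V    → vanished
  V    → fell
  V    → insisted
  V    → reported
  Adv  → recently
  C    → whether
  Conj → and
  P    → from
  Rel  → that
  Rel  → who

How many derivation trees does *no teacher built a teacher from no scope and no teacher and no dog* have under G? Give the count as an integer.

Two of the 7 distinct bracketings:
[S [NP [Det no] [N teacher]] [VP [V built] [NP [NP [NP [Det a] [N teacher]] [PP [P from] [NP [Det no] [N scope]]]] [Conj and] [NP [NP [Det no] [N teacher]] [Conj and] [NP [Det no] [N dog]]]]]]
[S [NP [Det no] [N teacher]] [VP [V built] [NP [NP [NP [NP [Det a] [N teacher]] [PP [P from] [NP [Det no] [N scope]]]] [Conj and] [NP [Det no] [N teacher]]] [Conj and] [NP [Det no] [N dog]]]]]
The trees differ in how a recursive rule is bracketed over the same span.

7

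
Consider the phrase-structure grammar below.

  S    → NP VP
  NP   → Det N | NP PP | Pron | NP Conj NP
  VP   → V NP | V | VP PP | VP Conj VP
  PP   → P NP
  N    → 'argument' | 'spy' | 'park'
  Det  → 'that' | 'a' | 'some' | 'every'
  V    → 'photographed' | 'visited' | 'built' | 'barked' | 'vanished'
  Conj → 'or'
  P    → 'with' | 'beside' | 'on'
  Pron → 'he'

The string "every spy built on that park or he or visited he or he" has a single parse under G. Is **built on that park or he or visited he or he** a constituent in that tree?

Yes

[S [NP [Det every] [N spy]] [VP [VP [VP [V built]] [PP [P on] [NP [NP [Det that] [N park]] [Conj or] [NP [Pron he]]]]] [Conj or] [VP [V visited] [NP [NP [Pron he]] [Conj or] [NP [Pron he]]]]]]
The words 'built on that park or he or visited he or he' are exhaustively dominated by a single VP node (built by VP → VP Conj VP), so they form a constituent.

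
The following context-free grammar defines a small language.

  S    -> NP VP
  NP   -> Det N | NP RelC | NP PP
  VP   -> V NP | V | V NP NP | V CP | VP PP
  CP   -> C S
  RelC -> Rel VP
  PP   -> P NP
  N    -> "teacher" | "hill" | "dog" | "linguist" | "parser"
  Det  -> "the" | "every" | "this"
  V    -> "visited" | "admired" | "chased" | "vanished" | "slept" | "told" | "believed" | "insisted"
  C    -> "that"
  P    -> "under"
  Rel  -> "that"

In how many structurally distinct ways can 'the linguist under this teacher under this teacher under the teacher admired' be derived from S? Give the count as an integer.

5

Two of the 5 distinct bracketings:
[S [NP [NP [Det the] [N linguist]] [PP [P under] [NP [NP [Det this] [N teacher]] [PP [P under] [NP [NP [Det this] [N teacher]] [PP [P under] [NP [Det the] [N teacher]]]]]]]] [VP [V admired]]]
[S [NP [NP [Det the] [N linguist]] [PP [P under] [NP [NP [NP [Det this] [N teacher]] [PP [P under] [NP [Det this] [N teacher]]]] [PP [P under] [NP [Det the] [N teacher]]]]]] [VP [V admired]]]
The trees differ in how a recursive rule is bracketed over the same span.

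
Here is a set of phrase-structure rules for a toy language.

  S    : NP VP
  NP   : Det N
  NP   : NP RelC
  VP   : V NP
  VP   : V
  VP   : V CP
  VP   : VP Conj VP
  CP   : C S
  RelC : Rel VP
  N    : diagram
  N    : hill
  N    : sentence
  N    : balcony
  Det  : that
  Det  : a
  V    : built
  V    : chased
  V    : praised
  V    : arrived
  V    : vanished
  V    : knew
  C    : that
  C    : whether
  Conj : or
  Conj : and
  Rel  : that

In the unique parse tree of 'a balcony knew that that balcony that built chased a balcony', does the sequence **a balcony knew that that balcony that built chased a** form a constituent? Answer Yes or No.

No

[S [NP [Det a] [N balcony]] [VP [V knew] [CP [C that] [S [NP [NP [Det that] [N balcony]] [RelC [Rel that] [VP [V built]]]] [VP [V chased] [NP [Det a] [N balcony]]]]]]]
The smallest constituent containing 'a balcony knew that that balcony that built chased a' is the S spanning 'a balcony knew that that balcony that built chased a balcony'; no single node in the tree dominates exactly the given words.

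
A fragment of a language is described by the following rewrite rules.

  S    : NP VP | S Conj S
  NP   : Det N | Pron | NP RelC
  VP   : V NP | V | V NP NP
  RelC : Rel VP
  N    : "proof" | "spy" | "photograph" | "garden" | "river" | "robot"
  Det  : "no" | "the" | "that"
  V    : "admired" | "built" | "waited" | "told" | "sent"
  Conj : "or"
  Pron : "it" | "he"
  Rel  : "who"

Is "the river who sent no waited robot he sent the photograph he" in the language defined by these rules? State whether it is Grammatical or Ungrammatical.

Ungrammatical

A Det word can never sit immediately before a V word in any string this grammar generates, so the substring 'no waited' rules out a derivation.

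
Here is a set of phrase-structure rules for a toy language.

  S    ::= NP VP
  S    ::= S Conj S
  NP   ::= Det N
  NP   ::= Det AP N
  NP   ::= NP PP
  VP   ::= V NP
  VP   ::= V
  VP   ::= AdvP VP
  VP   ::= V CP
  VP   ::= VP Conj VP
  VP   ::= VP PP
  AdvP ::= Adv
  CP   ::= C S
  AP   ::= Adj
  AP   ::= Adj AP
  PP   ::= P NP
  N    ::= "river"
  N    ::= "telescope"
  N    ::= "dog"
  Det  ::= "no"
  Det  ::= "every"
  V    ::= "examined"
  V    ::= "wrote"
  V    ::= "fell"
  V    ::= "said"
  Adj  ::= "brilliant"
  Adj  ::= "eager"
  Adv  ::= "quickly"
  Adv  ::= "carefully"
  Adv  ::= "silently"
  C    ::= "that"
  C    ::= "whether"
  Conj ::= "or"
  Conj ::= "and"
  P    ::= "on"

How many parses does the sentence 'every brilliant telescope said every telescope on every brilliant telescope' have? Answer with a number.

2

The two bracketings:
[S [NP [Det every] [AP [Adj brilliant]] [N telescope]] [VP [V said] [NP [NP [Det every] [N telescope]] [PP [P on] [NP [Det every] [AP [Adj brilliant]] [N telescope]]]]]]
[S [NP [Det every] [AP [Adj brilliant]] [N telescope]] [VP [VP [V said] [NP [Det every] [N telescope]]] [PP [P on] [NP [Det every] [AP [Adj brilliant]] [N telescope]]]]]
The difference turns on whether NP → NP PP is used at the relevant span, versus an alternative expansion of NP.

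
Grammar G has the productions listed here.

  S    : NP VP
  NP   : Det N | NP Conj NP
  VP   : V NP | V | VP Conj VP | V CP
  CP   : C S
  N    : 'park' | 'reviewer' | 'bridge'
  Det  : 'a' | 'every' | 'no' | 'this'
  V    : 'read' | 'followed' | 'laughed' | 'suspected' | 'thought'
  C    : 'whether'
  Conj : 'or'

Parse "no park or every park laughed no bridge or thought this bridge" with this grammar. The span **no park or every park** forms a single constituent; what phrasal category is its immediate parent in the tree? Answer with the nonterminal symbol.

[S [NP [NP [Det no] [N park]] [Conj or] [NP [Det every] [N park]]] [VP [VP [V laughed] [NP [Det no] [N bridge]]] [Conj or] [VP [V thought] [NP [Det this] [N bridge]]]]]
The span 'no park or every park' is the NP node built by NP → NP Conj NP.
Its mother is the S built by S → NP VP.

S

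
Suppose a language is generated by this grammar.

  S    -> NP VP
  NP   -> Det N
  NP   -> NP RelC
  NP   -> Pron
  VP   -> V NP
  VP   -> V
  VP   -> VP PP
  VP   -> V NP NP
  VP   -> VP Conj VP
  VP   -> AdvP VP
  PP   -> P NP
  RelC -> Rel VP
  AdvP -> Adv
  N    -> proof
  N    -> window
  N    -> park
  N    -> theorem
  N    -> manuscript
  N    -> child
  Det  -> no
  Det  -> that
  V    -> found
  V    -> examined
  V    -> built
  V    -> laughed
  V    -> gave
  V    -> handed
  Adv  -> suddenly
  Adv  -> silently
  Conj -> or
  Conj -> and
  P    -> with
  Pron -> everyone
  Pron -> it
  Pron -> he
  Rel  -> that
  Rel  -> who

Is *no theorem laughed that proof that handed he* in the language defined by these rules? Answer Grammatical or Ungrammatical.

S
  NP
    Det: no
    N: theorem
  VP
    V: laughed
    NP
      NP
        Det: that
        N: proof
      RelC
        Rel: that
        VP
          V: handed
          NP
            Pron: he
The bracketing above is licensed at every node by one of the given productions, with S at the root.

Grammatical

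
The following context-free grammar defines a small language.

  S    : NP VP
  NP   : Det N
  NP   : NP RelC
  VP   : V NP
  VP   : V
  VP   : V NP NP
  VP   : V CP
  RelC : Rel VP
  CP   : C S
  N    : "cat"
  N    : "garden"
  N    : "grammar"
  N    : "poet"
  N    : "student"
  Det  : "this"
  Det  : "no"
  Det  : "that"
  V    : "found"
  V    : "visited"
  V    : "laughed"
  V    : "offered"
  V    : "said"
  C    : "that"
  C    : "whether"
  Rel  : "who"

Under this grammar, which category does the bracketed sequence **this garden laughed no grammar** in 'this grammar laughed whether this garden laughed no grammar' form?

S

S
  NP
    Det: this
    N: grammar
  VP
    V: laughed
    CP
      C: whether
      S
        NP
          Det: this
          N: garden
        VP
          V: laughed
          NP
            Det: no
            N: grammar
The span 'this garden laughed no grammar' is the S node built by S → NP VP.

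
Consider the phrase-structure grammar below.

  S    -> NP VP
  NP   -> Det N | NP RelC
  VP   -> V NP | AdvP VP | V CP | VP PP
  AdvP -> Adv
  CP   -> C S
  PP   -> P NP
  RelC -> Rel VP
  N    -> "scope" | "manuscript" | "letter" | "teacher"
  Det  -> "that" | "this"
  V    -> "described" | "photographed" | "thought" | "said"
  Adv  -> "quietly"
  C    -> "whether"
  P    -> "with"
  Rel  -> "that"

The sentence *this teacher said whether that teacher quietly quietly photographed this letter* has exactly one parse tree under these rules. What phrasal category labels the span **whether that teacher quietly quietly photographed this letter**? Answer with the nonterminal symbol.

[S [NP [Det this] [N teacher]] [VP [V said] [CP [C whether] [S [NP [Det that] [N teacher]] [VP [AdvP [Adv quietly]] [VP [AdvP [Adv quietly]] [VP [V photographed] [NP [Det this] [N letter]]]]]]]]]
The span 'whether that teacher quietly quietly photographed this letter' is the CP node built by CP → C S.

CP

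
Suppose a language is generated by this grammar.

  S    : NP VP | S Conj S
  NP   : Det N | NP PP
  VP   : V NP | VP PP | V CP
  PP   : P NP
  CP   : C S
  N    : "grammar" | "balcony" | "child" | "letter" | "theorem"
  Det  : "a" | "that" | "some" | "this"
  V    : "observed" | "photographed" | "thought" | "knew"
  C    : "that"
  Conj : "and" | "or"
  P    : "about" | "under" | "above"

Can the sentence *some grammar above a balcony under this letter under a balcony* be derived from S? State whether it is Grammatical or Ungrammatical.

For S → NP VP, every NP-prefix leaves a non-VP remainder: after 'some grammar' the remainder is not a VP; after 'some grammar above a balcony' the remainder is not a VP; after 'some grammar above a balcony under this letter' the remainder is not a VP. The alternative S rule S → S Conj S likewise has no satisfying split.

Ungrammatical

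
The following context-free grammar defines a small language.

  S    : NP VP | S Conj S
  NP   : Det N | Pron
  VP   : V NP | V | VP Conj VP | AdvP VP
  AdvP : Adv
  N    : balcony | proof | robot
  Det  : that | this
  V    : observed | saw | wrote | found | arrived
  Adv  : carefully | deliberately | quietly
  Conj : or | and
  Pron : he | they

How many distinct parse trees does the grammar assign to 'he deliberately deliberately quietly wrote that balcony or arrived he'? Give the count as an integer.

Two of the 4 distinct bracketings:
[S [NP [Pron he]] [VP [VP [AdvP [Adv deliberately]] [VP [AdvP [Adv deliberately]] [VP [AdvP [Adv quietly]] [VP [V wrote] [NP [Det that] [N balcony]]]]]] [Conj or] [VP [V arrived] [NP [Pron he]]]]]
[S [NP [Pron he]] [VP [AdvP [Adv deliberately]] [VP [VP [AdvP [Adv deliberately]] [VP [AdvP [Adv quietly]] [VP [V wrote] [NP [Det that] [N balcony]]]]] [Conj or] [VP [V arrived] [NP [Pron he]]]]]]
The trees differ in how a recursive rule is bracketed over the same span.

4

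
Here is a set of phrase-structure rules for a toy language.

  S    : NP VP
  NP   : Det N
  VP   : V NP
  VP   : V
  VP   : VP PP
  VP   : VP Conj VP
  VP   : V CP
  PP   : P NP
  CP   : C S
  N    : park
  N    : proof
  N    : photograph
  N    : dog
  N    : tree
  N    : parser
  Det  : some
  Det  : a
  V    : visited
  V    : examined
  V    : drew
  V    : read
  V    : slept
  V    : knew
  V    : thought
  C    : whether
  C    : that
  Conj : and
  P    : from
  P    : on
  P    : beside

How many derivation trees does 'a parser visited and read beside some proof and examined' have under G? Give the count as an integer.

Two of the 3 distinct bracketings:
[S [NP [Det a] [N parser]] [VP [VP [V visited]] [Conj and] [VP [VP [VP [V read]] [PP [P beside] [NP [Det some] [N proof]]]] [Conj and] [VP [V examined]]]]]
[S [NP [Det a] [N parser]] [VP [VP [VP [VP [V visited]] [Conj and] [VP [V read]]] [PP [P beside] [NP [Det some] [N proof]]]] [Conj and] [VP [V examined]]]]
The trees differ in how a recursive rule is bracketed over the same span.

3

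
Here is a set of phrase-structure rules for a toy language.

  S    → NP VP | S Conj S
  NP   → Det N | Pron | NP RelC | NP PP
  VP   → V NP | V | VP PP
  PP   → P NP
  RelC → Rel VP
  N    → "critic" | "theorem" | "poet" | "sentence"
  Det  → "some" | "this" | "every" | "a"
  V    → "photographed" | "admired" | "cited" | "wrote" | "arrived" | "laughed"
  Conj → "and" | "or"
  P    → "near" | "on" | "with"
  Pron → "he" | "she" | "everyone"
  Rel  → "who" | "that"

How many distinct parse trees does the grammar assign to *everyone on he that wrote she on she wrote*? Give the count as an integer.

Two of the 7 distinct bracketings:
[S [NP [NP [NP [Pron everyone]] [PP [P on] [NP [Pron he]]]] [RelC [Rel that] [VP [V wrote] [NP [NP [Pron she]] [PP [P on] [NP [Pron she]]]]]]] [VP [V wrote]]]
[S [NP [NP [NP [Pron everyone]] [PP [P on] [NP [Pron he]]]] [RelC [Rel that] [VP [VP [V wrote] [NP [Pron she]]] [PP [P on] [NP [Pron she]]]]]] [VP [V wrote]]]
The difference turns on whether VP → VP PP is used at the relevant span, versus an alternative expansion of VP.

7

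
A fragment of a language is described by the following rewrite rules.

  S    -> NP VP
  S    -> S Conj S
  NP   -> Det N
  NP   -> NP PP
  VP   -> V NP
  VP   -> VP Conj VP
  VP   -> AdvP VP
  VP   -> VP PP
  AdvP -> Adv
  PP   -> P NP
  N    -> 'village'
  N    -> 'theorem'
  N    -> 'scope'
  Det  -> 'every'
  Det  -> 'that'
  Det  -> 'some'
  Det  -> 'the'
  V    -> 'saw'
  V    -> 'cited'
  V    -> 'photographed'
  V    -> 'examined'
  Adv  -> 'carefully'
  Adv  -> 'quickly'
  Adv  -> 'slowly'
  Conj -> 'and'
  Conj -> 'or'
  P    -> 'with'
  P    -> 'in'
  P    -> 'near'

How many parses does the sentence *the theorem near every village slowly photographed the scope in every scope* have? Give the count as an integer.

3

Two of the 3 distinct bracketings:
[S [NP [NP [Det the] [N theorem]] [PP [P near] [NP [Det every] [N village]]]] [VP [AdvP [Adv slowly]] [VP [V photographed] [NP [NP [Det the] [N scope]] [PP [P in] [NP [Det every] [N scope]]]]]]]
[S [NP [NP [Det the] [N theorem]] [PP [P near] [NP [Det every] [N village]]]] [VP [AdvP [Adv slowly]] [VP [VP [V photographed] [NP [Det the] [N scope]]] [PP [P in] [NP [Det every] [N scope]]]]]]
The difference turns on whether VP → VP PP is used at the relevant span, versus an alternative expansion of VP.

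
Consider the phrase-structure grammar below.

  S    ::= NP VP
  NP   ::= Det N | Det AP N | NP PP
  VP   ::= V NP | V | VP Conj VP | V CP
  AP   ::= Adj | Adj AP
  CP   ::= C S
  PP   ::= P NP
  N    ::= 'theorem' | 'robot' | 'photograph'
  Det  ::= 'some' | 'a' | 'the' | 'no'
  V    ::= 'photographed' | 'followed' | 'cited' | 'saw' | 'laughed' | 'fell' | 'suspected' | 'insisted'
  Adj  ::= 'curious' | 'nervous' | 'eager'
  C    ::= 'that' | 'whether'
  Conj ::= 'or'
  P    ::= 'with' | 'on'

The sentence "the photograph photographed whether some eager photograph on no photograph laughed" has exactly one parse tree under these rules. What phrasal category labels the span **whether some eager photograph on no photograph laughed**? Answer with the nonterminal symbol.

[S [NP [Det the] [N photograph]] [VP [V photographed] [CP [C whether] [S [NP [NP [Det some] [AP [Adj eager]] [N photograph]] [PP [P on] [NP [Det no] [N photograph]]]] [VP [V laughed]]]]]]
The span 'whether some eager photograph on no photograph laughed' is the CP node built by CP → C S.

CP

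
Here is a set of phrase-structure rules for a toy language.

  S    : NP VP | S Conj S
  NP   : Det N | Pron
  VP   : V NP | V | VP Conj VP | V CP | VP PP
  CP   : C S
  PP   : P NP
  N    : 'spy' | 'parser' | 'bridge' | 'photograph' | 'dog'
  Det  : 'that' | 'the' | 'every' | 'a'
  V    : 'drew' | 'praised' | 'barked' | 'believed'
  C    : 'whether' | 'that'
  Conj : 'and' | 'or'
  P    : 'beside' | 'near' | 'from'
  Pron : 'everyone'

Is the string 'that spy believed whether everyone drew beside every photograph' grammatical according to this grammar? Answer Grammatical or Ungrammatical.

Grammatical

S
  NP
    Det: that
    N: spy
  VP
    V: believed
    CP
      C: whether
      S
        NP
          Pron: everyone
        VP
          VP
            V: drew
          PP
            P: beside
            NP
              Det: every
              N: photograph
The bracketing above is licensed at every node by one of the given productions, with S at the root.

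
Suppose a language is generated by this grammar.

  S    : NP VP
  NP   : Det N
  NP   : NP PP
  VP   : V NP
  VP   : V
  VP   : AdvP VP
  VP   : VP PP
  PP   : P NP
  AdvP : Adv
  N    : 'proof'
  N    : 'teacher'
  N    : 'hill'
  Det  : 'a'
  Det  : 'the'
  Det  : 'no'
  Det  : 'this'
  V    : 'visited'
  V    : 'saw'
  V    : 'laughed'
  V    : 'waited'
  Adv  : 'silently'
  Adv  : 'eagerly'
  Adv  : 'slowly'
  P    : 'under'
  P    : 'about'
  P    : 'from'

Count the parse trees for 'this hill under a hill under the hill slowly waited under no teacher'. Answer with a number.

Two of the 4 distinct bracketings:
[S [NP [NP [Det this] [N hill]] [PP [P under] [NP [NP [Det a] [N hill]] [PP [P under] [NP [Det the] [N hill]]]]]] [VP [AdvP [Adv slowly]] [VP [VP [V waited]] [PP [P under] [NP [Det no] [N teacher]]]]]]
[S [NP [NP [Det this] [N hill]] [PP [P under] [NP [NP [Det a] [N hill]] [PP [P under] [NP [Det the] [N hill]]]]]] [VP [VP [AdvP [Adv slowly]] [VP [V waited]]] [PP [P under] [NP [Det no] [N teacher]]]]]
The trees differ in how a recursive rule is bracketed over the same span.

4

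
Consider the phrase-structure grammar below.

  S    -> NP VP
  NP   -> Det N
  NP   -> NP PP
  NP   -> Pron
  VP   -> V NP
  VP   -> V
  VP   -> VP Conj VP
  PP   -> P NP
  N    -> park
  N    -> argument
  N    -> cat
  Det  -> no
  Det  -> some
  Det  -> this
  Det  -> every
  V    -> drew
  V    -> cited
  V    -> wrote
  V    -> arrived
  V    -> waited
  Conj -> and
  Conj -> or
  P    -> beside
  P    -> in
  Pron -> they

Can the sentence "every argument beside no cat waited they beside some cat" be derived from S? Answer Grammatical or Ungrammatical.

Grammatical

S
  NP
    NP
      Det: every
      N: argument
    PP
      P: beside
      NP
        Det: no
        N: cat
  VP
    V: waited
    NP
      NP
        Pron: they
      PP
        P: beside
        NP
          Det: some
          N: cat
The bracketing above is licensed at every node by one of the given productions, with S at the root.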